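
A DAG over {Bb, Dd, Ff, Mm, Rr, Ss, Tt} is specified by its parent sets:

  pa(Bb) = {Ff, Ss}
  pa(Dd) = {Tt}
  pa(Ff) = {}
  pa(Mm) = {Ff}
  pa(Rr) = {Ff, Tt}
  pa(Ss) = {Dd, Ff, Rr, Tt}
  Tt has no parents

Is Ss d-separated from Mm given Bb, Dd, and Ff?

We examine all 5 paths between Ss and Mm:
Path 1: Ss ← Tt → Rr ← Ff → Mm
  Ff is a fork here and Ff is conditioned on, so the path is blocked at Ff.
Path 2: Ss → Bb ← Ff → Mm
  Ff is a fork here and Ff is conditioned on, so the path is blocked at Ff.
Path 3: Ss ← Rr ← Ff → Mm
  Ff is a fork here and Ff is conditioned on, so the path is blocked at Ff.
Path 4: Ss ← Ff → Mm
  Ff is a fork here and Ff is conditioned on, so the path is blocked at Ff.
Path 5: Ss ← Dd ← Tt → Rr ← Ff → Mm
  Dd is a chain here and Dd is conditioned on, so the path is blocked at Dd.
Every path is blocked, so Ss and Mm are d-separated given {Bb, Dd, Ff}.

Yes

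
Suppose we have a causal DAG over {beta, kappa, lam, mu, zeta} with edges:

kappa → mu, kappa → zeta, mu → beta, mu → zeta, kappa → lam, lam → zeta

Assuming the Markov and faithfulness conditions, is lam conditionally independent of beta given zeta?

No — lam and beta are not d-separated given {zeta}.

Enumerating the 4 paths from lam to beta and testing each for blocking by {zeta}:
Path 1: lam → zeta ← mu → beta
  zeta is a collider and zeta is conditioned on, which opens it; mu is a fork and mu is not conditioned on — no node blocks this path, so it is active.
Path 2: lam → zeta ← kappa → mu → beta
  zeta is a collider and zeta is conditioned on, which opens it; kappa is a fork and kappa is not conditioned on; mu is a chain and mu is not conditioned on — no node blocks this path, so it is active.
Path 3: lam ← kappa → mu → beta
  kappa is a fork and kappa is not conditioned on; mu is a chain and mu is not conditioned on — no node blocks this path, so it is active.
Path 4: lam ← kappa → zeta ← mu → beta
  kappa is a fork and kappa is not conditioned on; zeta is a collider and zeta is conditioned on, which opens it; mu is a fork and mu is not conditioned on — no node blocks this path, so it is active.
Since the path lam → zeta ← mu → beta is active, lam and beta are not d-separated given {zeta}.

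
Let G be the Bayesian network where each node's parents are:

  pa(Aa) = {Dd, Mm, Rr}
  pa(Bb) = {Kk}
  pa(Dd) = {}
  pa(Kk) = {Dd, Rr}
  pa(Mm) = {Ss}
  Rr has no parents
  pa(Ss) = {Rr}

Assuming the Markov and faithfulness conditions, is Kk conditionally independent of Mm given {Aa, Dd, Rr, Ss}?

4 paths connect Kk and Mm; each must be blocked for d-separation to hold:
Path 1: Kk ← Dd → Aa ← Rr → Ss → Mm
  Dd is a fork here and Dd is conditioned on, so the path is blocked at Dd.
Path 2: Kk ← Dd → Aa ← Mm
  Dd is a fork here and Dd is conditioned on, so the path is blocked at Dd.
Path 3: Kk ← Rr → Aa ← Mm
  Rr is a fork here and Rr is conditioned on, so the path is blocked at Rr.
Path 4: Kk ← Rr → Ss → Mm
  Rr is a fork here and Rr is conditioned on, so the path is blocked at Rr.
All paths are blocked; Kk ⊥ Mm | {Aa, Dd, Rr, Ss} holds.

Yes — Kk and Mm are d-separated given {Aa, Dd, Rr, Ss}.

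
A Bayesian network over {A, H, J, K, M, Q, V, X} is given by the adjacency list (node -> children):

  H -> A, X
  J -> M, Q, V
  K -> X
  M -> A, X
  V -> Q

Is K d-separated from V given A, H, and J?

Yes

Enumerating the 4 paths from K to V and testing each for blocking by {A, H, J}:
Path 1: K → X ← M ← J → V
  X is a collider here and neither X nor any of its descendants is conditioned on, so the collider stays closed — the path is blocked at X.
Path 2: K → X ← M ← J → Q ← V
  X is a collider here and neither X nor any of its descendants is conditioned on, so the collider stays closed — the path is blocked at X.
Path 3: K → X ← H → A ← M ← J → V
  X is a collider here and neither X nor any of its descendants is conditioned on, so the collider stays closed — the path is blocked at X.
Path 4: K → X ← H → A ← M ← J → Q ← V
  X is a collider here and neither X nor any of its descendants is conditioned on, so the collider stays closed — the path is blocked at X.
Every path is blocked, so K and V are d-separated given {A, H, J}.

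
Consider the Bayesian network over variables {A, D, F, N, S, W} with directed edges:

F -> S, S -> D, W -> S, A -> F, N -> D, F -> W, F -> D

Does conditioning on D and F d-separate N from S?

No

There are 3 undirected paths between N and S; checking each against the conditioning set {D, F}:
Path 1: N → D ← F → W → S
  F is a fork here and F is conditioned on, so the path is blocked at F.
Path 2: N → D ← F → S
  F is a fork here and F is conditioned on, so the path is blocked at F.
Path 3: N → D ← S
  D is a collider and D is conditioned on, which opens it — no node blocks this path, so it is active.
Because an active path exists, N and S are not d-separated.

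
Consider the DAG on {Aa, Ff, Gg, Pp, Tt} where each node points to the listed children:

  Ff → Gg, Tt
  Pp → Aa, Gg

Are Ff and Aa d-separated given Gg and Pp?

Yes

There is one path between Ff and Aa:
Path 1: Ff → Gg ← Pp → Aa
  Pp is a fork here and Pp is conditioned on, so the path is blocked at Pp.
All paths are blocked; Ff ⊥ Aa | {Gg, Pp} holds.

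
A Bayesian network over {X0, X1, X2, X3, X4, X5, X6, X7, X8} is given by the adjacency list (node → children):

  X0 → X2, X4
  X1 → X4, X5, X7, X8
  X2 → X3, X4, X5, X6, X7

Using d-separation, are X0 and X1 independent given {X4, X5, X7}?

No

We examine all 6 paths between X0 and X1:
  1. X0 → X2 → X5 ← X1 — X2:chain[open]; X5:collider[open] ⇒ active
  2. X0 → X2 → X4 ← X1 — X2:chain[open]; X4:collider[open] ⇒ active
  3. X0 → X2 → X7 ← X1 — X2:chain[open]; X7:collider[open] ⇒ active
  4. X0 → X4 ← X1 — X4:collider[open] ⇒ active
  5. X0 → X4 ← X2 → X5 ← X1 — X4:collider[open]; X2:fork[open]; X5:collider[open] ⇒ active
  6. X0 → X4 ← X2 → X7 ← X1 — X4:collider[open]; X2:fork[open]; X7:collider[open] ⇒ active
At least one path is unblocked, so d-separation fails.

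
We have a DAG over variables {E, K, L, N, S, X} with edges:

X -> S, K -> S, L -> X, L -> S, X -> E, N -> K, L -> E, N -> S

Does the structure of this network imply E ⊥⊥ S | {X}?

No

There are 4 undirected paths between E and S; checking each against the conditioning set {X}:
Path 1: E ← X → S
  X is a fork here and X is conditioned on, so the path is blocked at X.
Path 2: E ← X ← L → S
  X is a chain here and X is conditioned on, so the path is blocked at X.
Path 3: E ← L → X → S
  X is a chain here and X is conditioned on, so the path is blocked at X.
Path 4: E ← L → S
  L is a fork and L is not conditioned on — no node blocks this path, so it is active.
At least one path is unblocked, so d-separation fails.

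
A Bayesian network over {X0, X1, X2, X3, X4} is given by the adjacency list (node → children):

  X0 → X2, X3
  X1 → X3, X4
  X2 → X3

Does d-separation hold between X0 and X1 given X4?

We examine all 2 paths between X0 and X1:
Path 1: X0 → X2 → X3 ← X1
  X3 is a collider here and neither X3 nor any of its descendants is conditioned on, so the collider stays closed — the path is blocked at X3.
Path 2: X0 → X3 ← X1
  X3 is a collider here and neither X3 nor any of its descendants is conditioned on, so the collider stays closed — the path is blocked at X3.
Every path is blocked, so X0 and X1 are d-separated given {X4}.

Yes — X0 and X1 are d-separated given {X4}.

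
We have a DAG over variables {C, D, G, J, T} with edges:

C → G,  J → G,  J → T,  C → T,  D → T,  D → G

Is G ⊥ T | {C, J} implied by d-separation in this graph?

No

Enumerating the 3 paths from G to T and testing each for blocking by {C, J}:
Path 1: G ← J → T
  J is a fork here and J is conditioned on, so the path is blocked at J.
Path 2: G ← D → T
  D is a fork and D is not conditioned on — no node blocks this path, so it is active.
Path 3: G ← C → T
  C is a fork here and C is conditioned on, so the path is blocked at C.
At least one path is unblocked, so d-separation fails.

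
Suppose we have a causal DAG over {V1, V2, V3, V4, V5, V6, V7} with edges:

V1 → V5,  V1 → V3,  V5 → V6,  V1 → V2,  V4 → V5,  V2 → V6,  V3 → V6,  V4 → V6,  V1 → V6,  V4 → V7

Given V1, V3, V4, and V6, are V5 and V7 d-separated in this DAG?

We examine all 5 paths between V5 and V7:
  1. V5 → V6 ← V4 → V7 — V6:collider[open]; V4:fork[blocks] ⇒ blocked
  2. V5 ← V4 → V7 — V4:fork[blocks] ⇒ blocked
  3. V5 ← V1 → V3 → V6 ← V4 → V7 — V1:fork[blocks]; V3:chain[blocks]; V6:collider[open]; V4:fork[blocks] ⇒ blocked
  4. V5 ← V1 → V6 ← V4 → V7 — V1:fork[blocks]; V6:collider[open]; V4:fork[blocks] ⇒ blocked
  5. V5 ← V1 → V2 → V6 ← V4 → V7 — V1:fork[blocks]; V2:chain[open]; V6:collider[open]; V4:fork[blocks] ⇒ blocked
Every path is blocked, so V5 and V7 are d-separated given {V1, V3, V4, V6}.

Yes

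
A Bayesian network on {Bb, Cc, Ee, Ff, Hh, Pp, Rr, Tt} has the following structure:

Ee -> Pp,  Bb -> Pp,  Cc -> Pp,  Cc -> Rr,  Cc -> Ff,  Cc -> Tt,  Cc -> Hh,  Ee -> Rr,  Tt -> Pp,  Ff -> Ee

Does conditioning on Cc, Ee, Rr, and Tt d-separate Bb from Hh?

Yes

4 paths connect Bb and Hh; each must be blocked for d-separation to hold:
Path 1: Bb → Pp ← Ee ← Ff ← Cc → Hh
  Pp is a collider here and neither Pp nor any of its descendants is conditioned on, so the collider stays closed — the path is blocked at Pp.
Path 2: Bb → Pp ← Ee → Rr ← Cc → Hh
  Pp is a collider here and neither Pp nor any of its descendants is conditioned on, so the collider stays closed — the path is blocked at Pp.
Path 3: Bb → Pp ← Cc → Hh
  Pp is a collider here and neither Pp nor any of its descendants is conditioned on, so the collider stays closed — the path is blocked at Pp.
Path 4: Bb → Pp ← Tt ← Cc → Hh
  Pp is a collider here and neither Pp nor any of its descendants is conditioned on, so the collider stays closed — the path is blocked at Pp.
Since every path is blocked, d-separation holds.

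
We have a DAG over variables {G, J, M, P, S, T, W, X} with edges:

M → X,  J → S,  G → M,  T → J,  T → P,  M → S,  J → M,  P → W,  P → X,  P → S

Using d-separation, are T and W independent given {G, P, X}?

There are 5 undirected paths between T and W; checking each against the conditioning set {G, P, X}:
Path 1: T → P → W
  P is a chain here and P is conditioned on, so the path is blocked at P.
Path 2: T → J → M → X ← P → W
  P is a fork here and P is conditioned on, so the path is blocked at P.
Path 3: T → J → M → S ← P → W
  S is a collider here and neither S nor any of its descendants is conditioned on, so the collider stays closed — the path is blocked at S.
Path 4: T → J → S ← P → W
  S is a collider here and neither S nor any of its descendants is conditioned on, so the collider stays closed — the path is blocked at S.
Path 5: T → J → S ← M → X ← P → W
  S is a collider here and neither S nor any of its descendants is conditioned on, so the collider stays closed — the path is blocked at S.
All paths are blocked; T ⊥ W | {G, P, X} holds.

Yes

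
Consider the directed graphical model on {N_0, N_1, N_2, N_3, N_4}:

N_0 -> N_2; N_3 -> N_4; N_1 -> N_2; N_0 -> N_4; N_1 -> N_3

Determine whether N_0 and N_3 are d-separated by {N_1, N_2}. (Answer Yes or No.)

Yes — N_0 and N_3 are d-separated given {N_1, N_2}.

There are 2 undirected paths between N_0 and N_3; checking each against the conditioning set {N_1, N_2}:
Path 1: N_0 → N_4 ← N_3
  N_4 is a collider here and neither N_4 nor any of its descendants is conditioned on, so the collider stays closed — the path is blocked at N_4.
Path 2: N_0 → N_2 ← N_1 → N_3
  N_1 is a fork here and N_1 is conditioned on, so the path is blocked at N_1.
All paths are blocked; N_0 ⊥ N_3 | {N_1, N_2} holds.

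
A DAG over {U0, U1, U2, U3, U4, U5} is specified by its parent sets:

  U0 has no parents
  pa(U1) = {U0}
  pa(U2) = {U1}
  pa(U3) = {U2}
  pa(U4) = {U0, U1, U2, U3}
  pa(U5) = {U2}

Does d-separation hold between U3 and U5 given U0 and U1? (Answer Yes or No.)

We examine all 4 paths between U3 and U5:
Path 1: U3 ← U2 → U5
  U2 is a fork and U2 is not conditioned on — no node blocks this path, so it is active.
Path 2: U3 → U4 ← U2 → U5
  U4 is a collider here and neither U4 nor any of its descendants is conditioned on, so the collider stays closed — the path is blocked at U4.
Path 3: U3 → U4 ← U1 → U2 → U5
  U4 is a collider here and neither U4 nor any of its descendants is conditioned on, so the collider stays closed — the path is blocked at U4.
Path 4: U3 → U4 ← U0 → U1 → U2 → U5
  U4 is a collider here and neither U4 nor any of its descendants is conditioned on, so the collider stays closed — the path is blocked at U4.
At least one path is unblocked, so d-separation fails.

No — U3 and U5 are not d-separated given {U0, U1}.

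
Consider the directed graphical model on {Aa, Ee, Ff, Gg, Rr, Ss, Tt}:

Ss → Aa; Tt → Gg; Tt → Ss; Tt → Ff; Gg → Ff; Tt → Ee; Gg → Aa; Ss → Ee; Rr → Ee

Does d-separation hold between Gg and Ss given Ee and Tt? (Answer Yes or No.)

Yes — Gg and Ss are d-separated given {Ee, Tt}.

We examine all 5 paths between Gg and Ss:
Path 1: Gg ← Tt → Ee ← Ss
  Tt is a fork here and Tt is conditioned on, so the path is blocked at Tt.
Path 2: Gg ← Tt → Ss
  Tt is a fork here and Tt is conditioned on, so the path is blocked at Tt.
Path 3: Gg → Aa ← Ss
  Aa is a collider here and neither Aa nor any of its descendants is conditioned on, so the collider stays closed — the path is blocked at Aa.
Path 4: Gg → Ff ← Tt → Ee ← Ss
  Ff is a collider here and neither Ff nor any of its descendants is conditioned on, so the collider stays closed — the path is blocked at Ff.
Path 5: Gg → Ff ← Tt → Ss
  Ff is a collider here and neither Ff nor any of its descendants is conditioned on, so the collider stays closed — the path is blocked at Ff.
All paths are blocked; Gg ⊥ Ss | {Ee, Tt} holds.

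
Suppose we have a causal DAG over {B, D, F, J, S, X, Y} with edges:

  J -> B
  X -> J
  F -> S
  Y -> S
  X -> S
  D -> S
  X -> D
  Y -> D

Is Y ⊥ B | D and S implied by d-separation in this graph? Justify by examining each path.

There are 4 undirected paths between Y and B; checking each against the conditioning set {D, S}:
Path 1: Y → D ← X → J → B
  D is a collider and D is conditioned on, which opens it; X is a fork and X is not conditioned on; J is a chain and J is not conditioned on — no node blocks this path, so it is active.
Path 2: Y → D → S ← X → J → B
  D is a chain here and D is conditioned on, so the path is blocked at D.
Path 3: Y → S ← D ← X → J → B
  D is a chain here and D is conditioned on, so the path is blocked at D.
Path 4: Y → S ← X → J → B
  S is a collider and S is conditioned on, which opens it; X is a fork and X is not conditioned on; J is a chain and J is not conditioned on — no node blocks this path, so it is active.
Since the path Y → D ← X → J → B is active, Y and B are not d-separated given {D, S}.

No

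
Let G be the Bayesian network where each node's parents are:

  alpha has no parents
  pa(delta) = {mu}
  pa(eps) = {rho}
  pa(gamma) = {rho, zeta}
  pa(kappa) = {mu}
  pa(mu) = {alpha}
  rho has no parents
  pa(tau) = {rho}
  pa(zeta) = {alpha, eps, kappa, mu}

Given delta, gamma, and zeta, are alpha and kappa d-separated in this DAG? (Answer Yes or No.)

No

4 paths connect alpha and kappa; each must be blocked for d-separation to hold:
  1. alpha → zeta ← kappa — zeta:collider[open] ⇒ active
  2. alpha → zeta ← mu → kappa — zeta:collider[open]; mu:fork[open] ⇒ active
  3. alpha → mu → kappa — mu:chain[open] ⇒ active
  4. alpha → mu → zeta ← kappa — mu:chain[open]; zeta:collider[open] ⇒ active
Since the path alpha → zeta ← kappa is active, alpha and kappa are not d-separated given {delta, gamma, zeta}.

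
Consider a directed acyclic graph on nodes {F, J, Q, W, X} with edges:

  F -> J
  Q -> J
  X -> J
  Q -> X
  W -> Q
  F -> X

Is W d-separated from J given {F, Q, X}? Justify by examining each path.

Yes

We examine all 3 paths between W and J:
  1. W → Q → J — Q:chain[blocks] ⇒ blocked
  2. W → Q → X ← F → J — Q:chain[blocks]; X:collider[open]; F:fork[blocks] ⇒ blocked
  3. W → Q → X → J — Q:chain[blocks]; X:chain[blocks] ⇒ blocked
Every path is blocked, so W and J are d-separated given {F, Q, X}.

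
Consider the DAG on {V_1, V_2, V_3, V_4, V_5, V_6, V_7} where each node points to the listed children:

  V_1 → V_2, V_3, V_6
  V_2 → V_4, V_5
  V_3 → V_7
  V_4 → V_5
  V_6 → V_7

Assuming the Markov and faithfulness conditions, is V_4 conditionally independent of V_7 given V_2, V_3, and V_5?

We examine all 4 paths between V_4 and V_7:
  1. V_4 → V_5 ← V_2 ← V_1 → V_3 → V_7 — V_5:collider[open]; V_2:chain[blocks]; V_1:fork[open]; V_3:chain[blocks] ⇒ blocked
  2. V_4 → V_5 ← V_2 ← V_1 → V_6 → V_7 — V_5:collider[open]; V_2:chain[blocks]; V_1:fork[open]; V_6:chain[open] ⇒ blocked
  3. V_4 ← V_2 ← V_1 → V_3 → V_7 — V_2:chain[blocks]; V_1:fork[open]; V_3:chain[blocks] ⇒ blocked
  4. V_4 ← V_2 ← V_1 → V_6 → V_7 — V_2:chain[blocks]; V_1:fork[open]; V_6:chain[open] ⇒ blocked
Every path is blocked, so V_4 and V_7 are d-separated given {V_2, V_3, V_5}.

Yes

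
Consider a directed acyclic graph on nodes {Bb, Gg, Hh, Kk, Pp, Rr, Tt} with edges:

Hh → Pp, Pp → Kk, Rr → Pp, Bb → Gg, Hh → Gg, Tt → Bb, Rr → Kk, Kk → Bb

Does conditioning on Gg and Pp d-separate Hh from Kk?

No — Hh and Kk are not d-separated given {Gg, Pp}.

Enumerating the 3 paths from Hh to Kk and testing each for blocking by {Gg, Pp}:
  1. Hh → Pp ← Rr → Kk — Pp:collider[open]; Rr:fork[open] ⇒ active
  2. Hh → Pp → Kk — Pp:chain[blocks] ⇒ blocked
  3. Hh → Gg ← Bb ← Kk — Gg:collider[open]; Bb:chain[open] ⇒ active
At least one path is unblocked, so d-separation fails.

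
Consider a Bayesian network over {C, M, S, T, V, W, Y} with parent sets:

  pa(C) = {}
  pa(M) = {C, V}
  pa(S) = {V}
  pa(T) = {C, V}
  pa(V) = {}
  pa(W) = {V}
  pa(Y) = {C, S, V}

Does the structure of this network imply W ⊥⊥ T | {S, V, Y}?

Yes

Enumerating the 4 paths from W to T and testing each for blocking by {S, V, Y}:
  1. W ← V → S → Y ← C → T — V:fork[blocks]; S:chain[blocks]; Y:collider[open]; C:fork[open] ⇒ blocked
  2. W ← V → T — V:fork[blocks] ⇒ blocked
  3. W ← V → M ← C → T — V:fork[blocks]; M:collider[blocks]; C:fork[open] ⇒ blocked
  4. W ← V → Y ← C → T — V:fork[blocks]; Y:collider[open]; C:fork[open] ⇒ blocked
Every path is blocked, so W and T are d-separated given {S, V, Y}.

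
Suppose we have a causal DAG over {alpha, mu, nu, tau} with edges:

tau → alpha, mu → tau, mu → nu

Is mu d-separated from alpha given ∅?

No

Only one path connects mu and alpha:
Path 1: mu → tau → alpha
  tau is a chain and tau is not conditioned on — no node blocks this path, so it is active.
Because an active path exists, mu and alpha are not d-separated.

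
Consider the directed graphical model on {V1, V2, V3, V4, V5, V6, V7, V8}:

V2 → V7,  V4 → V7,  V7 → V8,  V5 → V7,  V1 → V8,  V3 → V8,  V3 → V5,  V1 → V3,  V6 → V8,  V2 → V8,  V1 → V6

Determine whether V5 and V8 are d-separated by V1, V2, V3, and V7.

5 paths connect V5 and V8; each must be blocked for d-separation to hold:
Path 1: V5 ← V3 → V8
  V3 is a fork here and V3 is conditioned on, so the path is blocked at V3.
Path 2: V5 ← V3 ← V1 → V6 → V8
  V3 is a chain here and V3 is conditioned on, so the path is blocked at V3.
Path 3: V5 ← V3 ← V1 → V8
  V3 is a chain here and V3 is conditioned on, so the path is blocked at V3.
Path 4: V5 → V7 → V8
  V7 is a chain here and V7 is conditioned on, so the path is blocked at V7.
Path 5: V5 → V7 ← V2 → V8
  V2 is a fork here and V2 is conditioned on, so the path is blocked at V2.
Every path is blocked, so V5 and V8 are d-separated given {V1, V2, V3, V7}.

Yes — V5 and V8 are d-separated given {V1, V2, V3, V7}.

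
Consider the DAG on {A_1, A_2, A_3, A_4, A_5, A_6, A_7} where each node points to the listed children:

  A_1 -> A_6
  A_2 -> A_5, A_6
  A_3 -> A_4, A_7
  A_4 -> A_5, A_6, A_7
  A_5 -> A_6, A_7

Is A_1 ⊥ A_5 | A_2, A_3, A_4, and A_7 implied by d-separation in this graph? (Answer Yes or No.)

Yes — A_1 and A_5 are d-separated given {A_2, A_3, A_4, A_7}.

There are 5 undirected paths between A_1 and A_5; checking each against the conditioning set {A_2, A_3, A_4, A_7}:
  1. A_1 → A_6 ← A_2 → A_5 — A_6:collider[blocks]; A_2:fork[blocks] ⇒ blocked
  2. A_1 → A_6 ← A_4 → A_7 ← A_5 — A_6:collider[blocks]; A_4:fork[blocks]; A_7:collider[open] ⇒ blocked
  3. A_1 → A_6 ← A_4 ← A_3 → A_7 ← A_5 — A_6:collider[blocks]; A_4:chain[blocks]; A_3:fork[blocks]; A_7:collider[open] ⇒ blocked
  4. A_1 → A_6 ← A_4 → A_5 — A_6:collider[blocks]; A_4:fork[blocks] ⇒ blocked
  5. A_1 → A_6 ← A_5 — A_6:collider[blocks] ⇒ blocked
All paths are blocked; A_1 ⊥ A_5 | {A_2, A_3, A_4, A_7} holds.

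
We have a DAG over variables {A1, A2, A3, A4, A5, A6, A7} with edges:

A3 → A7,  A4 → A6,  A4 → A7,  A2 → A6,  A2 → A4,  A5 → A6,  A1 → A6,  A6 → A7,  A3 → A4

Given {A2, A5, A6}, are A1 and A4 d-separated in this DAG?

Enumerating the 4 paths from A1 to A4 and testing each for blocking by {A2, A5, A6}:
  1. A1 → A6 ← A4 — A6:collider[open] ⇒ active
  2. A1 → A6 → A7 ← A4 — A6:chain[blocks]; A7:collider[blocks] ⇒ blocked
  3. A1 → A6 → A7 ← A3 → A4 — A6:chain[blocks]; A7:collider[blocks]; A3:fork[open] ⇒ blocked
  4. A1 → A6 ← A2 → A4 — A6:collider[open]; A2:fork[blocks] ⇒ blocked
Because an active path exists, A1 and A4 are not d-separated.

No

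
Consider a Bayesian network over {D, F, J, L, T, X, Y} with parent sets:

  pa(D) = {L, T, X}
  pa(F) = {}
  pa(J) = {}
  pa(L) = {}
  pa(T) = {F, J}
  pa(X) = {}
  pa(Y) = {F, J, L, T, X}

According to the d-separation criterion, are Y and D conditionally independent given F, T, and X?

No — Y and D are not d-separated given {F, T, X}.

There are 5 undirected paths between Y and D; checking each against the conditioning set {F, T, X}:
  1. Y ← F → T → D — F:fork[blocks]; T:chain[blocks] ⇒ blocked
  2. Y ← J → T → D — J:fork[open]; T:chain[blocks] ⇒ blocked
  3. Y ← L → D — L:fork[open] ⇒ active
  4. Y ← X → D — X:fork[blocks] ⇒ blocked
  5. Y ← T → D — T:fork[blocks] ⇒ blocked
At least one path is unblocked, so d-separation fails.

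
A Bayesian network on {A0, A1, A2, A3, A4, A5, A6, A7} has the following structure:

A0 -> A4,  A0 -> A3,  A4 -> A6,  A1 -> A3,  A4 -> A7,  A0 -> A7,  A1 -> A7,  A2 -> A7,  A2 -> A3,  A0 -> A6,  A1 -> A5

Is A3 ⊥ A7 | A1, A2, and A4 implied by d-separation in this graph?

No

We examine all 5 paths between A3 and A7:
Path 1: A3 ← A0 → A4 → A7
  A4 is a chain here and A4 is conditioned on, so the path is blocked at A4.
Path 2: A3 ← A0 → A6 ← A4 → A7
  A6 is a collider here and neither A6 nor any of its descendants is conditioned on, so the collider stays closed — the path is blocked at A6.
Path 3: A3 ← A0 → A7
  A0 is a fork and A0 is not conditioned on — no node blocks this path, so it is active.
Path 4: A3 ← A2 → A7
  A2 is a fork here and A2 is conditioned on, so the path is blocked at A2.
Path 5: A3 ← A1 → A7
  A1 is a fork here and A1 is conditioned on, so the path is blocked at A1.
Since the path A3 ← A0 → A7 is active, A3 and A7 are not d-separated given {A1, A2, A4}.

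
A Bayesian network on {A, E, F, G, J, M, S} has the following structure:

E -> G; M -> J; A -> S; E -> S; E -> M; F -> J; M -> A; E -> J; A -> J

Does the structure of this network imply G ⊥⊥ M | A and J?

There are 5 undirected paths between G and M; checking each against the conditioning set {A, J}:
Path 1: G ← E → S ← A → J ← M
  S is a collider here and neither S nor any of its descendants is conditioned on, so the collider stays closed — the path is blocked at S.
Path 2: G ← E → S ← A ← M
  S is a collider here and neither S nor any of its descendants is conditioned on, so the collider stays closed — the path is blocked at S.
Path 3: G ← E → J ← A ← M
  A is a chain here and A is conditioned on, so the path is blocked at A.
Path 4: G ← E → J ← M
  E is a fork and E is not conditioned on; J is a collider and J is conditioned on, which opens it — no node blocks this path, so it is active.
Path 5: G ← E → M
  E is a fork and E is not conditioned on — no node blocks this path, so it is active.
At least one path is unblocked, so d-separation fails.

No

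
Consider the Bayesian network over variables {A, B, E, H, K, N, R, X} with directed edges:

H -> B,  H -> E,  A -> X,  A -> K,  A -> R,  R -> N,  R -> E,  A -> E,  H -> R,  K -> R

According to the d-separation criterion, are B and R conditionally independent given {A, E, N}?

4 paths connect B and R; each must be blocked for d-separation to hold:
Path 1: B ← H → R
  H is a fork and H is not conditioned on — no node blocks this path, so it is active.
Path 2: B ← H → E ← R
  H is a fork and H is not conditioned on; E is a collider and E is conditioned on, which opens it — no node blocks this path, so it is active.
Path 3: B ← H → E ← A → K → R
  A is a fork here and A is conditioned on, so the path is blocked at A.
Path 4: B ← H → E ← A → R
  A is a fork here and A is conditioned on, so the path is blocked at A.
At least one path is unblocked, so d-separation fails.

No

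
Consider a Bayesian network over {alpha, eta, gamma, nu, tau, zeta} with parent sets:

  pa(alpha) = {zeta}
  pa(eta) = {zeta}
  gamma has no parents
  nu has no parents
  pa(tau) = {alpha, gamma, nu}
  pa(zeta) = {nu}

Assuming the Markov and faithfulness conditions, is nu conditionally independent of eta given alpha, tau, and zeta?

Yes

Enumerating the 2 paths from nu to eta and testing each for blocking by {alpha, tau, zeta}:
Path 1: nu → zeta → eta
  zeta is a chain here and zeta is conditioned on, so the path is blocked at zeta.
Path 2: nu → tau ← alpha ← zeta → eta
  alpha is a chain here and alpha is conditioned on, so the path is blocked at alpha.
Every path is blocked, so nu and eta are d-separated given {alpha, tau, zeta}.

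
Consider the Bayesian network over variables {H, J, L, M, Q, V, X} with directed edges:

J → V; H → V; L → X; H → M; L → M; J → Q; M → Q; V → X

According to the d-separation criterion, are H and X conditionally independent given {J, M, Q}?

We examine all 4 paths between H and X:
Path 1: H → V ← J → Q ← M ← L → X
  V is a collider here and neither V nor any of its descendants is conditioned on, so the collider stays closed — the path is blocked at V.
Path 2: H → V → X
  V is a chain and V is not conditioned on — no node blocks this path, so it is active.
Path 3: H → M → Q ← J → V → X
  M is a chain here and M is conditioned on, so the path is blocked at M.
Path 4: H → M ← L → X
  M is a collider and M is conditioned on, which opens it; L is a fork and L is not conditioned on — no node blocks this path, so it is active.
Since the path H → V → X is active, H and X are not d-separated given {J, M, Q}.

No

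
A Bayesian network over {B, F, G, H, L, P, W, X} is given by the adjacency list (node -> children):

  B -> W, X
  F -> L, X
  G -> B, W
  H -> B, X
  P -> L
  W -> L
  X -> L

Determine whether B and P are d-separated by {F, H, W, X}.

Yes — B and P are d-separated given {F, H, W, X}.

Enumerating the 6 paths from B to P and testing each for blocking by {F, H, W, X}:
  1. B → W → L ← P — W:chain[blocks]; L:collider[blocks] ⇒ blocked
  2. B ← H → X → L ← P — H:fork[blocks]; X:chain[blocks]; L:collider[blocks] ⇒ blocked
  3. B ← H → X ← F → L ← P — H:fork[blocks]; X:collider[open]; F:fork[blocks]; L:collider[blocks] ⇒ blocked
  4. B → X → L ← P — X:chain[blocks]; L:collider[blocks] ⇒ blocked
  5. B → X ← F → L ← P — X:collider[open]; F:fork[blocks]; L:collider[blocks] ⇒ blocked
  6. B ← G → W → L ← P — G:fork[open]; W:chain[blocks]; L:collider[blocks] ⇒ blocked
Since every path is blocked, d-separation holds.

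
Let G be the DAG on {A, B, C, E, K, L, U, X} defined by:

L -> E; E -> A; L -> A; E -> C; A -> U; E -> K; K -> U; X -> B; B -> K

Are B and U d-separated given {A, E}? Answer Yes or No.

No

We examine all 3 paths between B and U:
Path 1: B → K → U
  K is a chain and K is not conditioned on — no node blocks this path, so it is active.
Path 2: B → K ← E ← L → A → U
  K is a collider here and neither K nor any of its descendants is conditioned on, so the collider stays closed — the path is blocked at K.
Path 3: B → K ← E → A → U
  K is a collider here and neither K nor any of its descendants is conditioned on, so the collider stays closed — the path is blocked at K.
Because an active path exists, B and U are not d-separated.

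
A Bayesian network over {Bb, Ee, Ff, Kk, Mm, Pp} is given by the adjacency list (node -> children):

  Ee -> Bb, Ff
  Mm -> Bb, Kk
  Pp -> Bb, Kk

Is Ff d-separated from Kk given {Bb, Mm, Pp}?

There are 2 undirected paths between Ff and Kk; checking each against the conditioning set {Bb, Mm, Pp}:
  1. Ff ← Ee → Bb ← Mm → Kk — Ee:fork[open]; Bb:collider[open]; Mm:fork[blocks] ⇒ blocked
  2. Ff ← Ee → Bb ← Pp → Kk — Ee:fork[open]; Bb:collider[open]; Pp:fork[blocks] ⇒ blocked
All paths are blocked; Ff ⊥ Kk | {Bb, Mm, Pp} holds.

Yes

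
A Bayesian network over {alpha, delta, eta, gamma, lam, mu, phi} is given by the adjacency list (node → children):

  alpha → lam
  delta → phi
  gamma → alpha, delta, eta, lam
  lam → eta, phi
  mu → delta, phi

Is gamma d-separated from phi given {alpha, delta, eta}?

We examine all 5 paths between gamma and phi:
Path 1: gamma → eta ← lam → phi
  eta is a collider and eta is conditioned on, which opens it; lam is a fork and lam is not conditioned on — no node blocks this path, so it is active.
Path 2: gamma → lam → phi
  lam is a chain and lam is not conditioned on — no node blocks this path, so it is active.
Path 3: gamma → delta ← mu → phi
  delta is a collider and delta is conditioned on, which opens it; mu is a fork and mu is not conditioned on — no node blocks this path, so it is active.
Path 4: gamma → delta → phi
  delta is a chain here and delta is conditioned on, so the path is blocked at delta.
Path 5: gamma → alpha → lam → phi
  alpha is a chain here and alpha is conditioned on, so the path is blocked at alpha.
Since the path gamma → eta ← lam → phi is active, gamma and phi are not d-separated given {alpha, delta, eta}.

No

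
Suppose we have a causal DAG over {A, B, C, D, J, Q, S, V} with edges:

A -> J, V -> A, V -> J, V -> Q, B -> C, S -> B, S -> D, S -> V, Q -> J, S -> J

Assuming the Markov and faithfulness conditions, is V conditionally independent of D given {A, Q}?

Enumerating the 4 paths from V to D and testing each for blocking by {A, Q}:
  1. V → Q → J ← S → D — Q:chain[blocks]; J:collider[blocks]; S:fork[open] ⇒ blocked
  2. V → J ← S → D — J:collider[blocks]; S:fork[open] ⇒ blocked
  3. V ← S → D — S:fork[open] ⇒ active
  4. V → A → J ← S → D — A:chain[blocks]; J:collider[blocks]; S:fork[open] ⇒ blocked
Because an active path exists, V and D are not d-separated.

No — V and D are not d-separated given {A, Q}.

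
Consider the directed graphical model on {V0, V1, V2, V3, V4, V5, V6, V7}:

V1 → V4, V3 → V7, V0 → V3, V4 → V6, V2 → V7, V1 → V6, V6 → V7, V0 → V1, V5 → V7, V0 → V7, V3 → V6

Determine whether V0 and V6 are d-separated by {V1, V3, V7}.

Enumerating the 6 paths from V0 to V6 and testing each for blocking by {V1, V3, V7}:
Path 1: V0 → V7 ← V6
  V7 is a collider and V7 is conditioned on, which opens it — no node blocks this path, so it is active.
Path 2: V0 → V7 ← V3 → V6
  V3 is a fork here and V3 is conditioned on, so the path is blocked at V3.
Path 3: V0 → V3 → V6
  V3 is a chain here and V3 is conditioned on, so the path is blocked at V3.
Path 4: V0 → V3 → V7 ← V6
  V3 is a chain here and V3 is conditioned on, so the path is blocked at V3.
Path 5: V0 → V1 → V6
  V1 is a chain here and V1 is conditioned on, so the path is blocked at V1.
Path 6: V0 → V1 → V4 → V6
  V1 is a chain here and V1 is conditioned on, so the path is blocked at V1.
At least one path is unblocked, so d-separation fails.

No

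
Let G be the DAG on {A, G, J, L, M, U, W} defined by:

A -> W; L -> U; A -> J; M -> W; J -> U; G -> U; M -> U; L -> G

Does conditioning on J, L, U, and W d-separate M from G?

No — M and G are not d-separated given {J, L, U, W}.

4 paths connect M and G; each must be blocked for d-separation to hold:
Path 1: M → U ← G
  U is a collider and U is conditioned on, which opens it — no node blocks this path, so it is active.
Path 2: M → U ← L → G
  L is a fork here and L is conditioned on, so the path is blocked at L.
Path 3: M → W ← A → J → U ← G
  J is a chain here and J is conditioned on, so the path is blocked at J.
Path 4: M → W ← A → J → U ← L → G
  J is a chain here and J is conditioned on, so the path is blocked at J.
Because an active path exists, M and G are not d-separated.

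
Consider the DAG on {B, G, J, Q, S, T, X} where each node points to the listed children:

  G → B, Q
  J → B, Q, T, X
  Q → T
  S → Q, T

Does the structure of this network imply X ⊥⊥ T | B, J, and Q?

5 paths connect X and T; each must be blocked for d-separation to hold:
Path 1: X ← J → Q ← S → T
  J is a fork here and J is conditioned on, so the path is blocked at J.
Path 2: X ← J → Q → T
  J is a fork here and J is conditioned on, so the path is blocked at J.
Path 3: X ← J → T
  J is a fork here and J is conditioned on, so the path is blocked at J.
Path 4: X ← J → B ← G → Q ← S → T
  J is a fork here and J is conditioned on, so the path is blocked at J.
Path 5: X ← J → B ← G → Q → T
  J is a fork here and J is conditioned on, so the path is blocked at J.
All paths are blocked; X ⊥ T | {B, J, Q} holds.

Yes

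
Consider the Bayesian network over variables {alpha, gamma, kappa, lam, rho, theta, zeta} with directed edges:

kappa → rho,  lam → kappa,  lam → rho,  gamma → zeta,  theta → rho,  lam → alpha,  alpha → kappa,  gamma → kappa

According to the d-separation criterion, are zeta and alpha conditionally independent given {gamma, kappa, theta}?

Enumerating the 3 paths from zeta to alpha and testing each for blocking by {gamma, kappa, theta}:
Path 1: zeta ← gamma → kappa ← alpha
  gamma is a fork here and gamma is conditioned on, so the path is blocked at gamma.
Path 2: zeta ← gamma → kappa → rho ← lam → alpha
  gamma is a fork here and gamma is conditioned on, so the path is blocked at gamma.
Path 3: zeta ← gamma → kappa ← lam → alpha
  gamma is a fork here and gamma is conditioned on, so the path is blocked at gamma.
Since every path is blocked, d-separation holds.

Yes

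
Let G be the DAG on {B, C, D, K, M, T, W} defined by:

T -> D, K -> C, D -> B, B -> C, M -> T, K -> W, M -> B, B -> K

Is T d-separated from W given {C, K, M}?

Yes

There are 4 undirected paths between T and W; checking each against the conditioning set {C, K, M}:
  1. T ← M → B → C ← K → W — M:fork[blocks]; B:chain[open]; C:collider[open]; K:fork[blocks] ⇒ blocked
  2. T ← M → B → K → W — M:fork[blocks]; B:chain[open]; K:chain[blocks] ⇒ blocked
  3. T → D → B → C ← K → W — D:chain[open]; B:chain[open]; C:collider[open]; K:fork[blocks] ⇒ blocked
  4. T → D → B → K → W — D:chain[open]; B:chain[open]; K:chain[blocks] ⇒ blocked
Every path is blocked, so T and W are d-separated given {C, K, M}.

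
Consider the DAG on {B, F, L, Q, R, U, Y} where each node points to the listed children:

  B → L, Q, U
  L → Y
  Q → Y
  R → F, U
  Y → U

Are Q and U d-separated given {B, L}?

Enumerating the 4 paths from Q to U and testing each for blocking by {B, L}:
  1. Q → Y → U — Y:chain[open] ⇒ active
  2. Q → Y ← L ← B → U — Y:collider[blocks]; L:chain[blocks]; B:fork[blocks] ⇒ blocked
  3. Q ← B → U — B:fork[blocks] ⇒ blocked
  4. Q ← B → L → Y → U — B:fork[blocks]; L:chain[blocks]; Y:chain[open] ⇒ blocked
Since the path Q → Y → U is active, Q and U are not d-separated given {B, L}.

No — Q and U are not d-separated given {B, L}.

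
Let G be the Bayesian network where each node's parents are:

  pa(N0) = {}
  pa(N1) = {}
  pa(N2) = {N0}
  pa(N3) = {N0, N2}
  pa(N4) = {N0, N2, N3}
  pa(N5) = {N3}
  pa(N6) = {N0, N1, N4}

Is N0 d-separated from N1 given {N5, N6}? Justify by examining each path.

6 paths connect N0 and N1; each must be blocked for d-separation to hold:
Path 1: N0 → N6 ← N1
  N6 is a collider and N6 is conditioned on, which opens it — no node blocks this path, so it is active.
Path 2: N0 → N4 → N6 ← N1
  N4 is a chain and N4 is not conditioned on; N6 is a collider and N6 is conditioned on, which opens it — no node blocks this path, so it is active.
Path 3: N0 → N2 → N4 → N6 ← N1
  N2 is a chain and N2 is not conditioned on; N4 is a chain and N4 is not conditioned on; N6 is a collider and N6 is conditioned on, which opens it — no node blocks this path, so it is active.
Path 4: N0 → N2 → N3 → N4 → N6 ← N1
  N2 is a chain and N2 is not conditioned on; N3 is a chain and N3 is not conditioned on; N4 is a chain and N4 is not conditioned on; N6 is a collider and N6 is conditioned on, which opens it — no node blocks this path, so it is active.
Path 5: N0 → N3 → N4 → N6 ← N1
  N3 is a chain and N3 is not conditioned on; N4 is a chain and N4 is not conditioned on; N6 is a collider and N6 is conditioned on, which opens it — no node blocks this path, so it is active.
Path 6: N0 → N3 ← N2 → N4 → N6 ← N1
  N3 is a collider and its descendant N6 is conditioned on, which opens it; N2 is a fork and N2 is not conditioned on; N4 is a chain and N4 is not conditioned on; N6 is a collider and N6 is conditioned on, which opens it — no node blocks this path, so it is active.
Because an active path exists, N0 and N1 are not d-separated.

No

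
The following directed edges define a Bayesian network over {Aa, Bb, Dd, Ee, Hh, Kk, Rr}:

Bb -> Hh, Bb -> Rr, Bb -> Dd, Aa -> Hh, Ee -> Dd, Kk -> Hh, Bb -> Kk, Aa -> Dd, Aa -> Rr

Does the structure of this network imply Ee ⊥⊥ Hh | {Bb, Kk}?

6 paths connect Ee and Hh; each must be blocked for d-separation to hold:
  1. Ee → Dd ← Bb → Hh — Dd:collider[blocks]; Bb:fork[blocks] ⇒ blocked
  2. Ee → Dd ← Bb → Kk → Hh — Dd:collider[blocks]; Bb:fork[blocks]; Kk:chain[blocks] ⇒ blocked
  3. Ee → Dd ← Bb → Rr ← Aa → Hh — Dd:collider[blocks]; Bb:fork[blocks]; Rr:collider[blocks]; Aa:fork[open] ⇒ blocked
  4. Ee → Dd ← Aa → Hh — Dd:collider[blocks]; Aa:fork[open] ⇒ blocked
  5. Ee → Dd ← Aa → Rr ← Bb → Hh — Dd:collider[blocks]; Aa:fork[open]; Rr:collider[blocks]; Bb:fork[blocks] ⇒ blocked
  6. Ee → Dd ← Aa → Rr ← Bb → Kk → Hh — Dd:collider[blocks]; Aa:fork[open]; Rr:collider[blocks]; Bb:fork[blocks]; Kk:chain[blocks] ⇒ blocked
Since every path is blocked, d-separation holds.

Yes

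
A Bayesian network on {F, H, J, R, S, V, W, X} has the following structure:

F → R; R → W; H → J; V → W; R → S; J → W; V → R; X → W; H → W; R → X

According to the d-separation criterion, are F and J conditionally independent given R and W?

No — F and J are not d-separated given {R, W}.

There are 6 undirected paths between F and J; checking each against the conditioning set {R, W}:
Path 1: F → R → W ← J
  R is a chain here and R is conditioned on, so the path is blocked at R.
Path 2: F → R → W ← H → J
  R is a chain here and R is conditioned on, so the path is blocked at R.
Path 3: F → R → X → W ← J
  R is a chain here and R is conditioned on, so the path is blocked at R.
Path 4: F → R → X → W ← H → J
  R is a chain here and R is conditioned on, so the path is blocked at R.
Path 5: F → R ← V → W ← J
  R is a collider and R is conditioned on, which opens it; V is a fork and V is not conditioned on; W is a collider and W is conditioned on, which opens it — no node blocks this path, so it is active.
Path 6: F → R ← V → W ← H → J
  R is a collider and R is conditioned on, which opens it; V is a fork and V is not conditioned on; W is a collider and W is conditioned on, which opens it; H is a fork and H is not conditioned on — no node blocks this path, so it is active.
At least one path is unblocked, so d-separation fails.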